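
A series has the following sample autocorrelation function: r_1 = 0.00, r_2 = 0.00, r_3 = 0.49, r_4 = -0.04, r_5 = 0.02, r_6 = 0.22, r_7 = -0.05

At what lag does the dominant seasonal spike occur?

3

The largest autocorrelation is r_3 = 0.49, with a weaker echo at lag 6 (0.22); the remaining lags stay at or below 0.02.
The dominant spike at lag 3 indicates a seasonal period of 3.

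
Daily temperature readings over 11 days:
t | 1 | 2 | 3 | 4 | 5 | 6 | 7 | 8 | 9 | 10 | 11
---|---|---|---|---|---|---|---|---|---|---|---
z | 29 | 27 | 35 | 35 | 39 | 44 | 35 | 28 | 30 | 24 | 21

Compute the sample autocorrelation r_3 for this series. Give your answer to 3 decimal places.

-0.048

Mean z̄ = (29 + 27 + 35 + 35 + 39 + 44 + 35 + 28 + 30 + 24 + 21)/11 = 31.5455
Numerator Σ_{t=1}^{8}(z_t−z̄)(z_{t+3}−z̄) = -22.0744
Denominator Σ(z_t−z̄)² = 456.7273
r_3 = -22.0744 / 456.7273 = -0.048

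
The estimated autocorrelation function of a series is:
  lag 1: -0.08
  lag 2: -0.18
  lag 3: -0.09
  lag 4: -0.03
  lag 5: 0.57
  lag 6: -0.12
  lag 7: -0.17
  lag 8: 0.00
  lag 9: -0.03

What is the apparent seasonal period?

5

The largest autocorrelation is r_5 = 0.57; the remaining lags stay at or below 0.00.
The dominant spike at lag 5 indicates a seasonal period of 5.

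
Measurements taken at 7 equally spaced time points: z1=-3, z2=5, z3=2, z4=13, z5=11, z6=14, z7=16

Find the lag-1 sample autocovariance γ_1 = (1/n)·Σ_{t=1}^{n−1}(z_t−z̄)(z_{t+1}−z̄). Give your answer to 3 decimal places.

14.356

Mean z̄ = (-3 + 5 + 2 + 13 + 11 + 14 + 16)/7 = 8.2857
Σ_{t=1}^{6}(z_t−z̄)(z_{t+1}−z̄) = 100.4898
γ_1 = 100.4898 / 7 = 14.356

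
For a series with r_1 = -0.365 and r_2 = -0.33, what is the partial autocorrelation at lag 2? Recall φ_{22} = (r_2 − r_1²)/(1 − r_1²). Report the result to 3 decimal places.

φ_{22} = (r_2 − r_1²) / (1 − r_1²)
r_1² = (-0.365)² = 0.133225
Numerator = -0.33 − 0.1332 = -0.4632; denominator = 1 − 0.1332 = 0.8668
φ_{22} = -0.4632 / 0.8668 = -0.534

-0.534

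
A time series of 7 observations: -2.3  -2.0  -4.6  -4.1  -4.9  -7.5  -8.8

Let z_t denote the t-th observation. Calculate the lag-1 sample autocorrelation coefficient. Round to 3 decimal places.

0.496

Mean z̄ = (-2.3 − 2.0 − 4.6 − 4.1 − 4.9 − 7.5 − 8.8)/7 = -4.8857
Deviations from mean: 2.5857, 2.8857, 0.2857, 0.7857, -0.0143, -2.6143, -3.9143
Numerator Σ_{t=1}^{6}(z_t−z̄)(z_{t+1}−z̄) = 18.7698
Denominator Σ(z_t−z̄)² = 37.8686
r_1 = 18.7698 / 37.8686 = 0.496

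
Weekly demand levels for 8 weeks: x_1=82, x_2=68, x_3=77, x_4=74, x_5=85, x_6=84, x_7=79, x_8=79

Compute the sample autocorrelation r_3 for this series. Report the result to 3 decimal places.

Mean x̄ = (82 + 68 + 77 + 74 + 85 + 84 + 79 + 79)/8 = 78.5000
Deviations from mean: 3.5000, -10.5000, -1.5000, -4.5000, 6.5000, 5.5000, 0.5000, 0.5000
Σ(x_t−x̄)(x_{t+3}−x̄) = (-15.7500) + (-68.2500) + (-8.2500) + (-2.2500) + (3.2500) = -91.2500
Denominator Σ(x_t−x̄)² = 218.0000
r_3 = -91.2500 / 218.0000 = -0.419

-0.419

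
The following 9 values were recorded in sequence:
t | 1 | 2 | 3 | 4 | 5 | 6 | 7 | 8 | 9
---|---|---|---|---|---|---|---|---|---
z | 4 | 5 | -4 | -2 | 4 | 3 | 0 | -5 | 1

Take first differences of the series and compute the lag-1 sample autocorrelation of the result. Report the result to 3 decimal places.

First differences Δz: 1, -9, 2, 6, -1, -3, -5, 6
Mean of differences = -0.3750
Numerator Σ(Δz_t−Δz̄)(Δz_{t+1}−Δz̄) = -36.8906
Denominator Σ(Δz_t−Δz̄)² = 191.8750
r_1(Δz) = -36.8906 / 191.8750 = -0.192

-0.192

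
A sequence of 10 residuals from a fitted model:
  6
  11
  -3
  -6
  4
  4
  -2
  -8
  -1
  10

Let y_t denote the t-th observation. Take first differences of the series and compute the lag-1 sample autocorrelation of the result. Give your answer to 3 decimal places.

0.032

First differences Δy: 5, -14, -3, 10, 0, -6, -6, 7, 11
Mean of differences = 0.4444
Numerator Σ(Δy_t−Δȳ)(Δy_{t+1}−Δȳ) = 18.1358
Denominator Σ(Δy_t−Δȳ)² = 570.2222
r_1(Δy) = 18.1358 / 570.2222 = 0.032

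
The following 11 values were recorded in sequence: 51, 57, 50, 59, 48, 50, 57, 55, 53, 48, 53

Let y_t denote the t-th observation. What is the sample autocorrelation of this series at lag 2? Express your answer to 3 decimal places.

-0.062

Mean ȳ = (51 + 57 + 50 + 59 + 48 + 50 + 57 + 55 + 53 + 48 + 53)/11 = 52.8182
Numerator Σ_{t=1}^{9}(y_t−ȳ)(y_{t+2}−ȳ) = -8.8843
Denominator Σ(y_t−ȳ)² = 143.6364
r_2 = -8.8843 / 143.6364 = -0.062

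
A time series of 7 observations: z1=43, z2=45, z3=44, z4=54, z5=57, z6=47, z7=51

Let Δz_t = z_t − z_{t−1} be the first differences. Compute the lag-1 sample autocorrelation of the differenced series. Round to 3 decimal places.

First differences Δz: 2, -1, 10, 3, -10, 4
Mean of differences = 1.3333
Numerator Σ(Δz_t−Δz̄)(Δz_{t+1}−Δz̄) = -56.4444
Denominator Σ(Δz_t−Δz̄)² = 219.3333
r_1(Δz) = -56.4444 / 219.3333 = -0.257

-0.257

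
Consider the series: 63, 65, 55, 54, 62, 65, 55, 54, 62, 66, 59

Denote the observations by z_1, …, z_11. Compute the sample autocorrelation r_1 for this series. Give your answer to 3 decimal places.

Mean z̄ = (63 + 65 + 55 + 54 + 62 + 65 + 55 + 54 + 62 + 66 + 59)/11 = 60.0000
Numerator Σ_{t=1}^{10}(z_t−z̄)(z_{t+1}−z̄) = 17.0000
Denominator Σ(z_t−z̄)² = 226.0000
r_1 = 17.0000 / 226.0000 = 0.075

0.075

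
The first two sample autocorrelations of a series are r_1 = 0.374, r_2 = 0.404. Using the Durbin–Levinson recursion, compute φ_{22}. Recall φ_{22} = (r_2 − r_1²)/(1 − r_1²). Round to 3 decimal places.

0.307

φ_{22} = (r_2 − r_1²) / (1 − r_1²)
r_1² = (0.374)² = 0.139876
Numerator = 0.404 − 0.1399 = 0.2641; denominator = 1 − 0.1399 = 0.8601
φ_{22} = 0.2641 / 0.8601 = 0.307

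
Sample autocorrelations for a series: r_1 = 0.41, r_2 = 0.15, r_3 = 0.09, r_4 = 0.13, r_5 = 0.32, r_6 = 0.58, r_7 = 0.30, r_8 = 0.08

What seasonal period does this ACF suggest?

6

The largest autocorrelation is r_6 = 0.58; the remaining lags stay at or below 0.41. The elevated value at lag 1 (0.41), dropping to 0.15 at lag 2, reflects decaying short-term dependence rather than seasonality.
The dominant spike at lag 6 indicates a seasonal period of 6.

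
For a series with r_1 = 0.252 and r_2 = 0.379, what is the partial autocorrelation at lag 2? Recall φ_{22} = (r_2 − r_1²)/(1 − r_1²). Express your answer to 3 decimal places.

φ_{22} = (r_2 − r_1²) / (1 − r_1²)
r_1² = (0.252)² = 0.063504
Numerator = 0.379 − 0.0635 = 0.3155; denominator = 1 − 0.0635 = 0.9365
φ_{22} = 0.3155 / 0.9365 = 0.337

0.337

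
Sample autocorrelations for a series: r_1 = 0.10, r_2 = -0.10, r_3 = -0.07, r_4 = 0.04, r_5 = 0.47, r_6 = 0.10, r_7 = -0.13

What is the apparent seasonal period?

The largest autocorrelation is r_5 = 0.47; the remaining lags stay at or below 0.10.
The dominant spike at lag 5 indicates a seasonal period of 5.

5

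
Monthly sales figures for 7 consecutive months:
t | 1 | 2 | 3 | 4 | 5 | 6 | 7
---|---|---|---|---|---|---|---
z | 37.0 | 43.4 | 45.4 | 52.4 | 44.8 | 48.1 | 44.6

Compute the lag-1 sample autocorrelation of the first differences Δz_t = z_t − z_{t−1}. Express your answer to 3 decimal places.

-0.427

First differences Δz: 6.4, 2.0, 7.0, -7.6, 3.3, -3.5
Mean of differences = 1.2667
Numerator Σ(Δz_t−Δz̄)(Δz_{t+1}−Δz̄) = -70.5878
Denominator Σ(Δz_t−Δz̄)² = 165.2333
r_1(Δz) = -70.5878 / 165.2333 = -0.427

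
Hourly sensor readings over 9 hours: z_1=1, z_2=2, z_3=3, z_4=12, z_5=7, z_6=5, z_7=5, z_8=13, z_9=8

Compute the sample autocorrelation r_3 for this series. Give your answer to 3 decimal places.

Mean z̄ = (1 + 2 + 3 + 12 + 7 + 5 + 5 + 13 + 8)/9 = 6.2222
Numerator Σ_{t=1}^{6}(z_t−z̄)(z_{t+3}−z̄) = -33.4815
Denominator Σ(z_t−z̄)² = 141.5556
r_3 = -33.4815 / 141.5556 = -0.237

-0.237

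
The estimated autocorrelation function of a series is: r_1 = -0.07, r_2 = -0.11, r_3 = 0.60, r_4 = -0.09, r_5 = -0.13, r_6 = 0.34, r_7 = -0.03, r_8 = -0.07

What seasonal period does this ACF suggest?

The largest autocorrelation is r_3 = 0.60, with a weaker echo at lag 6 (0.34); the remaining lags stay at or below -0.03.
The dominant spike at lag 3 indicates a seasonal period of 3.

3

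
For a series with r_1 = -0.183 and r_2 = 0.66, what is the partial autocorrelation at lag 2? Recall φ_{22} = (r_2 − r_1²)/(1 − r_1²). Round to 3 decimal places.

φ_{22} = (r_2 − r_1²) / (1 − r_1²)
r_1² = (-0.183)² = 0.033489
Numerator = 0.66 − 0.0335 = 0.6265; denominator = 1 − 0.0335 = 0.9665
φ_{22} = 0.6265 / 0.9665 = 0.648

0.648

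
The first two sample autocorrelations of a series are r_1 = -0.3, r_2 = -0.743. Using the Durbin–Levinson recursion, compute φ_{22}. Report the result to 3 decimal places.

φ_{22} = (r_2 − r_1²) / (1 − r_1²)
r_1² = (-0.3)² = 0.09
Numerator = -0.743 − 0.0900 = -0.8330; denominator = 1 − 0.0900 = 0.9100
φ_{22} = -0.8330 / 0.9100 = -0.915

-0.915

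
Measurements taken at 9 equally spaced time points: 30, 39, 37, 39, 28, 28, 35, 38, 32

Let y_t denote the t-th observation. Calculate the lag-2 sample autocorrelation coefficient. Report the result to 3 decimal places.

-0.399

Mean ȳ = (30 + 39 + 37 + 39 + 28 + 28 + 35 + 38 + 32)/9 = 34.0000
Σ(y_t−ȳ)(y_{t+2}−ȳ) = (-12.0000) + (25.0000) + (-18.0000) + (-30.0000) + (-6.0000) + (-24.0000) + (-2.0000) = -67.0000
Denominator Σ(y_t−ȳ)² = 168.0000
r_2 = -67.0000 / 168.0000 = -0.399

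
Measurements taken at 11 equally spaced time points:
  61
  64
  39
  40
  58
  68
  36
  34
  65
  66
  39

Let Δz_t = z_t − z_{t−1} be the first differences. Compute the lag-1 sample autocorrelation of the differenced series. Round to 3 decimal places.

-0.058

First differences Δz: 3, -25, 1, 18, 10, -32, -2, 31, 1, -27
Mean of differences = -2.2000
Numerator Σ(Δz_t−Δz̄)(Δz_{t+1}−Δz̄) = -216.4400
Denominator Σ(Δz_t−Δz̄)² = 3729.6000
r_1(Δz) = -216.4400 / 3729.6000 = -0.058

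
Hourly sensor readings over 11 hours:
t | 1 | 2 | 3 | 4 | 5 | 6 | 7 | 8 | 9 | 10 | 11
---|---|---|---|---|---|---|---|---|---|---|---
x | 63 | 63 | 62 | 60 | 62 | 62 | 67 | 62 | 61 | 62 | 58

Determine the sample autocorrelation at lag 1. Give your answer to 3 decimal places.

Mean x̄ = (63 + 63 + 62 + 60 + 62 + 62 + 67 + 62 + 61 + 62 + 58)/11 = 62.0000
Numerator Σ_{t=1}^{10}(x_t−x̄)(x_{t+1}−x̄) = 1.0000
Denominator Σ(x_t−x̄)² = 48.0000
r_1 = 1.0000 / 48.0000 = 0.021

0.021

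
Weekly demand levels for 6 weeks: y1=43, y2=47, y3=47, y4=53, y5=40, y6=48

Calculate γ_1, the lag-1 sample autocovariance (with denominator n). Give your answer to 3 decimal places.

-8.352

Mean ȳ = (43 + 47 + 47 + 53 + 40 + 48)/6 = 46.3333
Σ_{t=1}^{5}(y_t−ȳ)(y_{t+1}−ȳ) = -50.1111
γ_1 = -50.1111 / 6 = -8.352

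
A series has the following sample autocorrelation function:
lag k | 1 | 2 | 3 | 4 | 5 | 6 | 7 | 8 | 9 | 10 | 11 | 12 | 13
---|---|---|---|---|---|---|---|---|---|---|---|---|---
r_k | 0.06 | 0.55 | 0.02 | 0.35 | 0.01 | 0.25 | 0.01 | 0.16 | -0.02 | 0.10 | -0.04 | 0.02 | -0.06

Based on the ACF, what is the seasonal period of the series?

2

The largest autocorrelation is r_2 = 0.55, with weaker echoes at lags 4 (0.35), 6 (0.25) and 8 (0.16); the remaining lags stay at or below 0.10.
The dominant spike at lag 2 indicates a seasonal period of 2.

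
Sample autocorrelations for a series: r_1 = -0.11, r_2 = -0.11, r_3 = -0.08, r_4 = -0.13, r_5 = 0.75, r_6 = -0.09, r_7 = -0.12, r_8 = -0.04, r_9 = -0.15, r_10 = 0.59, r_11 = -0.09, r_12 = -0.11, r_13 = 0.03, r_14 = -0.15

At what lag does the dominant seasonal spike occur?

5

The largest autocorrelation is r_5 = 0.75, with a weaker echo at lag 10 (0.59); the remaining lags stay at or below 0.03.
The dominant spike at lag 5 indicates a seasonal period of 5.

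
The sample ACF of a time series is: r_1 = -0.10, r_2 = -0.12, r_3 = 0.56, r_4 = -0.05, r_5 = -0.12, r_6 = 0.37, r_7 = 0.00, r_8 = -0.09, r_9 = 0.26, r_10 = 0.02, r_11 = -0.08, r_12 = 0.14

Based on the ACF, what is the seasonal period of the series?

3

The largest autocorrelation is r_3 = 0.56, with weaker echoes at lags 6 (0.37) and 9 (0.26); the remaining lags stay at or below 0.14.
The dominant spike at lag 3 indicates a seasonal period of 3.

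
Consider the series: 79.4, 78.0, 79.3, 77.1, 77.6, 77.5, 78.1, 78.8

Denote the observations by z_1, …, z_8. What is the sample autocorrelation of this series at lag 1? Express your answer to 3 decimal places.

Mean z̄ = (79.4 + 78.0 + 79.3 + 77.1 + 77.6 + 77.5 + 78.1 + 78.8)/8 = 78.2250
Deviations from mean: 1.1750, -0.2250, 1.0750, -1.1250, -0.6250, -0.7250, -0.1250, 0.5750
Σ(z_t−z̄)(z_{t+1}−z̄) = (-0.2644) + (-0.2419) + (-1.2094) + (0.7031) + (0.4531) + (0.0906) + (-0.0719) = -0.5406
Denominator Σ(z_t−z̄)² = 5.1150
r_1 = -0.5406 / 5.1150 = -0.106

-0.106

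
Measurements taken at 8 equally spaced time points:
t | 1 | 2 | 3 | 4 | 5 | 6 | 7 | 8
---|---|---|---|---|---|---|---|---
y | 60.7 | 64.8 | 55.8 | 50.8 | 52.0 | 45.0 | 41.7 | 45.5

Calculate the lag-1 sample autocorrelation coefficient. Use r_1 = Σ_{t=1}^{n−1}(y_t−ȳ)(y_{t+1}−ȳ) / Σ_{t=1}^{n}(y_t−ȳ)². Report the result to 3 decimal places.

Mean ȳ = (60.7 + 64.8 + 55.8 + 50.8 + 52.0 + 45.0 + 41.7 + 45.5)/8 = 52.0375
Deviations from mean: 8.6625, 12.7625, 3.7625, -1.2375, -0.0375, -7.0375, -10.3375, -6.5375
Σ(y_t−ȳ)(y_{t+1}−ȳ) = (110.5552) + (48.0189) + (-4.6561) + (0.0464) + (0.2639) + (72.7502) + (67.5814) = 294.5598
Denominator Σ(y_t−ȳ)² = 452.7388
r_1 = 294.5598 / 452.7388 = 0.651

0.651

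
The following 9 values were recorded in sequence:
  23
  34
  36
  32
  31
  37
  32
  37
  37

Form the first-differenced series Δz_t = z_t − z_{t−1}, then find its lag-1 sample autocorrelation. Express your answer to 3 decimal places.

First differences Δz: 11, 2, -4, -1, 6, -5, 5, 0
Mean of differences = 1.7500
Numerator Σ(Δz_t−Δz̄)(Δz_{t+1}−Δz̄) = -51.3125
Denominator Σ(Δz_t−Δz̄)² = 203.5000
r_1(Δz) = -51.3125 / 203.5000 = -0.252

-0.252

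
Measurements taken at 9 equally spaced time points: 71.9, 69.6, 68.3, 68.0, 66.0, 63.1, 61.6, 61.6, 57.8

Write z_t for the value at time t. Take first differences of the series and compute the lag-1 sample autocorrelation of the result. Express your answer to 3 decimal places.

-0.272

First differences Δz: -2.3, -1.3, -0.3, -2.0, -2.9, -1.5, 0.0, -3.8
Mean of differences = -1.7625
Numerator Σ(Δz_t−Δz̄)(Δz_{t+1}−Δz̄) = -3.0764
Denominator Σ(Δz_t−Δz̄)² = 11.3188
r_1(Δz) = -3.0764 / 11.3188 = -0.272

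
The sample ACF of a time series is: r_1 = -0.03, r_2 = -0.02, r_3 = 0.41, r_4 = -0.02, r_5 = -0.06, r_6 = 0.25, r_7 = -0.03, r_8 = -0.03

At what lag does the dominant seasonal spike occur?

3

The largest autocorrelation is r_3 = 0.41, with a weaker echo at lag 6 (0.25); the remaining lags stay at or below -0.02.
The dominant spike at lag 3 indicates a seasonal period of 3.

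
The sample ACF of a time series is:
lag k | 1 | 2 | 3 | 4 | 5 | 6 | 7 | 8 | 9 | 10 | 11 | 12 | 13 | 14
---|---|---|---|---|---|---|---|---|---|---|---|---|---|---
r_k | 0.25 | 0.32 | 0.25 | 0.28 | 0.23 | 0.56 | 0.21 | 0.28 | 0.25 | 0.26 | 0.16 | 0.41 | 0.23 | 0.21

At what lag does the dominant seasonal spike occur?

6

The largest autocorrelation is r_6 = 0.56, with a weaker echo at lag 12 (0.41); the remaining lags stay at or below 0.32.
The dominant spike at lag 6 indicates a seasonal period of 6.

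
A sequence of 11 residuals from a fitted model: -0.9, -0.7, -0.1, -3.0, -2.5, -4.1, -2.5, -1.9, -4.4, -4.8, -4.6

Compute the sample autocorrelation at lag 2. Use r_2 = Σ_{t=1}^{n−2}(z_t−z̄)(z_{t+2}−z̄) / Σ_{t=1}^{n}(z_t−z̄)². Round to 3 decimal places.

0.186

Mean z̄ = (-0.9 − 0.7 − 0.1 − 3.0 − 2.5 − 4.1 − 2.5 − 1.9 − 4.4 − 4.8 − 4.6)/11 = -2.6818
Numerator Σ_{t=1}^{9}(z_t−z̄)(z_{t+2}−z̄) = 5.1421
Denominator Σ(z_t−z̄)² = 27.6764
r_2 = 5.1421 / 27.6764 = 0.186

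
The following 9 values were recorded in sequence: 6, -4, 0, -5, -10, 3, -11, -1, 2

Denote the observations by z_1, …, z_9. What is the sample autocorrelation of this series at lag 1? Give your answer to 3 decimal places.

-0.356

Mean z̄ = (6 − 4 + 0 − 5 − 10 + 3 − 11 − 1 + 2)/9 = -2.2222
Numerator Σ_{t=1}^{8}(z_t−z̄)(z_{t+1}−z̄) = -95.1605
Denominator Σ(z_t−z̄)² = 267.5556
r_1 = -95.1605 / 267.5556 = -0.356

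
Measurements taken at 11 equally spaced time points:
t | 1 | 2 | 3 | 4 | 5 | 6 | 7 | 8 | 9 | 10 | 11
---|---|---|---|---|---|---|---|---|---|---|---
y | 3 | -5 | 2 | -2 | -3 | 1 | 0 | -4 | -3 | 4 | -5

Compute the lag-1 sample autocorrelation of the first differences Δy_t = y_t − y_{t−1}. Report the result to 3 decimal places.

First differences Δy: -8, 7, -4, -1, 4, -1, -4, 1, 7, -9
Mean of differences = -0.8000
Numerator Σ(Δy_t−Δȳ)(Δy_{t+1}−Δȳ) = -137.4400
Denominator Σ(Δy_t−Δȳ)² = 287.6000
r_1(Δy) = -137.4400 / 287.6000 = -0.478

-0.478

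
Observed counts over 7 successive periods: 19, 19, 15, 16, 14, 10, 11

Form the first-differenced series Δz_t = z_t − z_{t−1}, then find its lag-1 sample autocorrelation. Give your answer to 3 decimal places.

-0.577

First differences Δz: 0, -4, 1, -2, -4, 1
Mean of differences = -1.3333
Numerator Σ(Δz_t−Δz̄)(Δz_{t+1}−Δz̄) = -15.7778
Denominator Σ(Δz_t−Δz̄)² = 27.3333
r_1(Δz) = -15.7778 / 27.3333 = -0.577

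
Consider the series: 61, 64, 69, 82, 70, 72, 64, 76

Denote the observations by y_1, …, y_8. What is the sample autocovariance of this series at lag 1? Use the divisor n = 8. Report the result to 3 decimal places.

0.023

Mean ȳ = (61 + 64 + 69 + 82 + 70 + 72 + 64 + 76)/8 = 69.7500
Σ_{t=1}^{7}(y_t−ȳ)(y_{t+1}−ȳ) = 0.1875
γ_1 = 0.1875 / 8 = 0.023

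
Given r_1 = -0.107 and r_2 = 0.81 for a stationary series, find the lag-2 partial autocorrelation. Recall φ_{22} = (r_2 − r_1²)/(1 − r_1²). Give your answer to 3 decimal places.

0.808

φ_{22} = (r_2 − r_1²) / (1 − r_1²)
r_1² = (-0.107)² = 0.011449
Numerator = 0.81 − 0.0114 = 0.7986; denominator = 1 − 0.0114 = 0.9886
φ_{22} = 0.7986 / 0.9886 = 0.808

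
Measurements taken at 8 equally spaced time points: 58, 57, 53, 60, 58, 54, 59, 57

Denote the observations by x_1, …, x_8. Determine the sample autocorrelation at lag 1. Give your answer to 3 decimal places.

Mean x̄ = (58 + 57 + 53 + 60 + 58 + 54 + 59 + 57)/8 = 57.0000
Deviations from mean: 1.0000, 0.0000, -4.0000, 3.0000, 1.0000, -3.0000, 2.0000, 0.0000
Numerator Σ_{t=1}^{7}(x_t−x̄)(x_{t+1}−x̄) = -18.0000
Denominator Σ(x_t−x̄)² = 40.0000
r_1 = -18.0000 / 40.0000 = -0.450

-0.450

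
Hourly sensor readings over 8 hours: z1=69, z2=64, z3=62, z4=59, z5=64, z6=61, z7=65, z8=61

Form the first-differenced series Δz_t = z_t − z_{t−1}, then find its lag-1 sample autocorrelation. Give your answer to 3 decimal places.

-0.444

First differences Δz: -5, -2, -3, 5, -3, 4, -4
Mean of differences = -1.1429
Numerator Σ(Δz_t−Δz̄)(Δz_{t+1}−Δz̄) = -42.1633
Denominator Σ(Δz_t−Δz̄)² = 94.8571
r_1(Δz) = -42.1633 / 94.8571 = -0.444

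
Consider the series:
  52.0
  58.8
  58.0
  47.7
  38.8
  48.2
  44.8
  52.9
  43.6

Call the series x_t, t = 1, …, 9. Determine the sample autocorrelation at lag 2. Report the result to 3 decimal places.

-0.032

Mean x̄ = (52.0 + 58.8 + 58.0 + 47.7 + 38.8 + 48.2 + 44.8 + 52.9 + 43.6)/9 = 49.4222
Numerator Σ_{t=1}^{7}(x_t−x̄)(x_{t+2}−x̄) = -11.2899
Denominator Σ(x_t−x̄)² = 352.8156
r_2 = -11.2899 / 352.8156 = -0.032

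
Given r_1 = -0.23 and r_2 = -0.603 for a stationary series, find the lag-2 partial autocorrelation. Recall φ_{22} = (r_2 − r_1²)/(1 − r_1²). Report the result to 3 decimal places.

-0.693

φ_{22} = (r_2 − r_1²) / (1 − r_1²)
r_1² = (-0.23)² = 0.0529
Numerator = -0.603 − 0.0529 = -0.6559; denominator = 1 − 0.0529 = 0.9471
φ_{22} = -0.6559 / 0.9471 = -0.693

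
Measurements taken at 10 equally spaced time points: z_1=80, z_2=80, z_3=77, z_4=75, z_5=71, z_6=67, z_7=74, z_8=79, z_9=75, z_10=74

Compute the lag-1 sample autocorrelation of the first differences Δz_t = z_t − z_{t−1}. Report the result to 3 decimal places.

First differences Δz: 0, -3, -2, -4, -4, 7, 5, -4, -1
Mean of differences = -0.6667
Numerator Σ(Δz_t−Δz̄)(Δz_{t+1}−Δz̄) = 17.2222
Denominator Σ(Δz_t−Δz̄)² = 132.0000
r_1(Δz) = 17.2222 / 132.0000 = 0.130

0.130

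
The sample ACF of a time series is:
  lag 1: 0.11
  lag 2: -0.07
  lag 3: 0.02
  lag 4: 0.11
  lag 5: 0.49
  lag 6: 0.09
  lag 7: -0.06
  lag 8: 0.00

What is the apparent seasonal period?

The largest autocorrelation is r_5 = 0.49; the remaining lags stay at or below 0.11.
The dominant spike at lag 5 indicates a seasonal period of 5.

5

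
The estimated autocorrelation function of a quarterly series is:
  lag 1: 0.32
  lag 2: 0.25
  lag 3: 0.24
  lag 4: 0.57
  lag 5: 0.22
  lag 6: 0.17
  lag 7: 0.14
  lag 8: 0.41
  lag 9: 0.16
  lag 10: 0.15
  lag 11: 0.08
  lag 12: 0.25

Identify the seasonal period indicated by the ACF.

The largest autocorrelation is r_4 = 0.57, with a weaker echo at lag 8 (0.41); the remaining lags stay at or below 0.32. The elevated value at lag 1 (0.32), dropping to 0.25 at lag 2, reflects decaying short-term dependence rather than seasonality.
The dominant spike at lag 4 indicates a seasonal period of 4.

4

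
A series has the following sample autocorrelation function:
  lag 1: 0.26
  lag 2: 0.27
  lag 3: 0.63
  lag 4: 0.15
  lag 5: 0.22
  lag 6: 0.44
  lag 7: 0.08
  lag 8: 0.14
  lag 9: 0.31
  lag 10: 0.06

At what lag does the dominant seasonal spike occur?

3

The largest autocorrelation is r_3 = 0.63, with weaker echoes at lags 6 (0.44) and 9 (0.31); the remaining lags stay at or below 0.27.
The dominant spike at lag 3 indicates a seasonal period of 3.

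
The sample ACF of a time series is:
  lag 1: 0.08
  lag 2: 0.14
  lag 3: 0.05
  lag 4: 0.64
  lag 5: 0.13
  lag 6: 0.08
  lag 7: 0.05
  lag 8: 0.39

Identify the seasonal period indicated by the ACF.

The largest autocorrelation is r_4 = 0.64, with a weaker echo at lag 8 (0.39); the remaining lags stay at or below 0.14.
The dominant spike at lag 4 indicates a seasonal period of 4.

4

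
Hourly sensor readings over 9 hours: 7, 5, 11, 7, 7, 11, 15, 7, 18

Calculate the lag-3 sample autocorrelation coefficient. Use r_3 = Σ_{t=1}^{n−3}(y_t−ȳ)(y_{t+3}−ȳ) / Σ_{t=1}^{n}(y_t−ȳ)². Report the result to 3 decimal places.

0.170

Mean ȳ = (7 + 5 + 11 + 7 + 7 + 11 + 15 + 7 + 18)/9 = 9.7778
Numerator Σ_{t=1}^{6}(y_t−ȳ)(y_{t+3}−ȳ) = 25.7407
Denominator Σ(y_t−ȳ)² = 151.5556
r_3 = 25.7407 / 151.5556 = 0.170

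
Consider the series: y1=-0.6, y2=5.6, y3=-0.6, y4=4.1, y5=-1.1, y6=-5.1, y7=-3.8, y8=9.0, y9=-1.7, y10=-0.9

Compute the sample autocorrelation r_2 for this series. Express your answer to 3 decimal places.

Mean ȳ = (-0.6 + 5.6 − 0.6 + 4.1 − 1.1 − 5.1 − 3.8 + 9.0 − 1.7 − 0.9)/10 = 0.4900
Numerator Σ_{t=1}^{8}(y_t−ȳ)(y_{t+2}−ȳ) = -41.9952
Denominator Σ(y_t−ȳ)² = 172.8490
r_2 = -41.9952 / 172.8490 = -0.243

-0.243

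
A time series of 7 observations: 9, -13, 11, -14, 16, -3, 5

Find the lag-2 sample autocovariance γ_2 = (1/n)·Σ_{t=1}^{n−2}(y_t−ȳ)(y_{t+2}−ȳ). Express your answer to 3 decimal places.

79.090

Mean ȳ = (9 − 13 + 11 − 14 + 16 − 3 + 5)/7 = 1.5714
Σ_{t=1}^{5}(y_t−ȳ)(y_{t+2}−ȳ) = 553.6327
γ_2 = 553.6327 / 7 = 79.090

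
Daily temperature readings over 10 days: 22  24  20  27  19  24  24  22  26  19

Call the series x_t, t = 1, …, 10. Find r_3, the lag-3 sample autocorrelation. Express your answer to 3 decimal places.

Mean x̄ = (22 + 24 + 20 + 27 + 19 + 24 + 24 + 22 + 26 + 19)/10 = 22.7000
Numerator Σ_{t=1}^{7}(x_t−x̄)(x_{t+3}−x̄) = -3.6700
Denominator Σ(x_t−x̄)² = 70.1000
r_3 = -3.6700 / 70.1000 = -0.052

-0.052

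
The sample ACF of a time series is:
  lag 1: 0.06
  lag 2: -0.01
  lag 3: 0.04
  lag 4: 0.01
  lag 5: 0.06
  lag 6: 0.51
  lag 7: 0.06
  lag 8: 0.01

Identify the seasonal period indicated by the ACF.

6

The largest autocorrelation is r_6 = 0.51; the remaining lags stay at or below 0.06.
The dominant spike at lag 6 indicates a seasonal period of 6.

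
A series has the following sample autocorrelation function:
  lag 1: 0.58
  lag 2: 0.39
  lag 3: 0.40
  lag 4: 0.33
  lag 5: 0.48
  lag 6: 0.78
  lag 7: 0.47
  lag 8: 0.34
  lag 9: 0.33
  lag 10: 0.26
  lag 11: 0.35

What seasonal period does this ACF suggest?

The largest autocorrelation is r_6 = 0.78; the remaining lags stay at or below 0.58. The elevated value at lag 1 (0.58), dropping to 0.39 at lag 2, reflects decaying short-term dependence rather than seasonality.
The dominant spike at lag 6 indicates a seasonal period of 6.

6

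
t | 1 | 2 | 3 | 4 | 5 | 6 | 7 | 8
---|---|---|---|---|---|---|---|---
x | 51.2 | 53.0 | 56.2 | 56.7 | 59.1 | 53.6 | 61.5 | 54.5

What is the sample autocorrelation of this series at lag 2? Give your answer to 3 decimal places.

Mean x̄ = (51.2 + 53.0 + 56.2 + 56.7 + 59.1 + 53.6 + 61.5 + 54.5)/8 = 55.7250
Deviations from mean: -4.5250, -2.7250, 0.4750, 0.9750, 3.3750, -2.1250, 5.7750, -1.2250
Σ(x_t−x̄)(x_{t+2}−x̄) = (-2.1494) + (-2.6569) + (1.6031) + (-2.0719) + (19.4906) + (2.6031) = 16.8188
Denominator Σ(x_t−x̄)² = 79.8350
r_2 = 16.8188 / 79.8350 = 0.211

0.211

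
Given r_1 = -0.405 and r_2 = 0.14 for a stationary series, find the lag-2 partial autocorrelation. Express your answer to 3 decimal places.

-0.029

φ_{22} = (r_2 − r_1²) / (1 − r_1²)
r_1² = (-0.405)² = 0.164025
Numerator = 0.14 − 0.1640 = -0.0240; denominator = 1 − 0.1640 = 0.8360
φ_{22} = -0.0240 / 0.8360 = -0.029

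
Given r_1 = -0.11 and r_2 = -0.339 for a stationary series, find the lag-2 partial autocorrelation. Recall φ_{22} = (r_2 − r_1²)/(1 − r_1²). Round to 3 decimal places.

-0.355

φ_{22} = (r_2 − r_1²) / (1 − r_1²)
r_1² = (-0.11)² = 0.0121
Numerator = -0.339 − 0.0121 = -0.3511; denominator = 1 − 0.0121 = 0.9879
φ_{22} = -0.3511 / 0.9879 = -0.355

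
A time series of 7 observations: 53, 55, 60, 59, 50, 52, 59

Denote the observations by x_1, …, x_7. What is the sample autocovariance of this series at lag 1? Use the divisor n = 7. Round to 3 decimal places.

Mean x̄ = (53 + 55 + 60 + 59 + 50 + 52 + 59)/7 = 55.4286
Σ_{t=1}^{6}(x_t−x̄)(x_{t+1}−x̄) = 2.3878
γ_1 = 2.3878 / 7 = 0.341

0.341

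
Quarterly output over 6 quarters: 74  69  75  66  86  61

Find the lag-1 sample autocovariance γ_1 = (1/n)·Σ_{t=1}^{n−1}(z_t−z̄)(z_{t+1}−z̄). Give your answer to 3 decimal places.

-44.949

Mean z̄ = (74 + 69 + 75 + 66 + 86 + 61)/6 = 71.8333
Σ_{t=1}^{5}(z_t−z̄)(z_{t+1}−z̄) = -269.6944
γ_1 = -269.6944 / 6 = -44.949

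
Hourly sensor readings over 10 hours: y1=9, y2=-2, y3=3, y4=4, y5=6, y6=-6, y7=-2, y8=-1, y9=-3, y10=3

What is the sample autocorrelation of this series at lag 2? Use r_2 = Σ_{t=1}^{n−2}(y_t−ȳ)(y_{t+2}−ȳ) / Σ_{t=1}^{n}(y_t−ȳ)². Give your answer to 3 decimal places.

Mean ȳ = (9 − 2 + 3 + 4 + 6 − 6 − 2 − 1 − 3 + 3)/10 = 1.1000
Numerator Σ_{t=1}^{8}(y_t−ȳ)(y_{t+2}−ȳ) = 3.1800
Denominator Σ(y_t−ȳ)² = 192.9000
r_2 = 3.1800 / 192.9000 = 0.016

0.016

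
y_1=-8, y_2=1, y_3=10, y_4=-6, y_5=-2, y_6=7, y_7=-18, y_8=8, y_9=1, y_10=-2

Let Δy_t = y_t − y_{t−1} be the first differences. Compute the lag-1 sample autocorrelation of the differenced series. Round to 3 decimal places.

First differences Δy: 9, 9, -16, 4, 9, -25, 26, -7, -3
Mean of differences = 0.6667
Numerator Σ(Δy_t−Δȳ)(Δy_{t+1}−Δȳ) = -1127.4444
Denominator Σ(Δy_t−Δȳ)² = 1870.0000
r_1(Δy) = -1127.4444 / 1870.0000 = -0.603

-0.603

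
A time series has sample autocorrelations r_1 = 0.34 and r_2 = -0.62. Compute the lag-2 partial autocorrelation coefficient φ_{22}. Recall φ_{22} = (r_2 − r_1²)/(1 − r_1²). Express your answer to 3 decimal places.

-0.832

φ_{22} = (r_2 − r_1²) / (1 − r_1²)
r_1² = (0.34)² = 0.1156
Numerator = -0.62 − 0.1156 = -0.7356; denominator = 1 − 0.1156 = 0.8844
φ_{22} = -0.7356 / 0.8844 = -0.832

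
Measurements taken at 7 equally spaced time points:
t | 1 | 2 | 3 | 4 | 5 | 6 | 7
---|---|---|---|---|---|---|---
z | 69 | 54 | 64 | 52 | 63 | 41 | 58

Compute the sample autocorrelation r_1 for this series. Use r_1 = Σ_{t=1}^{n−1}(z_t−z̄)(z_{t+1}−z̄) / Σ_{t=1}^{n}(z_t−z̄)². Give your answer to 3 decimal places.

Mean z̄ = (69 + 54 + 64 + 52 + 63 + 41 + 58)/7 = 57.2857
Deviations from mean: 11.7143, -3.2857, 6.7143, -5.2857, 5.7143, -16.2857, 0.7143
Numerator Σ_{t=1}^{6}(z_t−z̄)(z_{t+1}−z̄) = -230.9388
Denominator Σ(z_t−z̄)² = 519.4286
r_1 = -230.9388 / 519.4286 = -0.445

-0.445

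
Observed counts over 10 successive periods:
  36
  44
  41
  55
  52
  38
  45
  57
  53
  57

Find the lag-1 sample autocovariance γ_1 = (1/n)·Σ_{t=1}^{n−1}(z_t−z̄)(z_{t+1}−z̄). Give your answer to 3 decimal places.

10.816

Mean z̄ = (36 + 44 + 41 + 55 + 52 + 38 + 45 + 57 + 53 + 57)/10 = 47.8000
Σ_{t=1}^{9}(z_t−z̄)(z_{t+1}−z̄) = 108.1600
γ_1 = 108.1600 / 10 = 10.816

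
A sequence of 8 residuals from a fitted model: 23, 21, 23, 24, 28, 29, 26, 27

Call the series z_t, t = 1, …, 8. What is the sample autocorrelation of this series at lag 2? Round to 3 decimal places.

0.154

Mean z̄ = (23 + 21 + 23 + 24 + 28 + 29 + 26 + 27)/8 = 25.1250
Deviations from mean: -2.1250, -4.1250, -2.1250, -1.1250, 2.8750, 3.8750, 0.8750, 1.8750
Numerator Σ_{t=1}^{6}(z_t−z̄)(z_{t+2}−z̄) = 8.4688
Denominator Σ(z_t−z̄)² = 54.8750
r_2 = 8.4688 / 54.8750 = 0.154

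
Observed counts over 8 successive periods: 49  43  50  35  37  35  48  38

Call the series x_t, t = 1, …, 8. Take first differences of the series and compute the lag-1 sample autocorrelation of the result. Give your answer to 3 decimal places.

First differences Δx: -6, 7, -15, 2, -2, 13, -10
Mean of differences = -1.5714
Numerator Σ(Δx_t−Δx̄)(Δx_{t+1}−Δx̄) = -331.6122
Denominator Σ(Δx_t−Δx̄)² = 569.7143
r_1(Δx) = -331.6122 / 569.7143 = -0.582

-0.582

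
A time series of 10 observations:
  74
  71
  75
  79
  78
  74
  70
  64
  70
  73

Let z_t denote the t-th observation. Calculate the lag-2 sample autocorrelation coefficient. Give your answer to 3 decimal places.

-0.051

Mean z̄ = (74 + 71 + 75 + 79 + 78 + 74 + 70 + 64 + 70 + 73)/10 = 72.8000
Numerator Σ_{t=1}^{8}(z_t−z̄)(z_{t+2}−z̄) = -8.6800
Denominator Σ(z_t−z̄)² = 169.6000
r_2 = -8.6800 / 169.6000 = -0.051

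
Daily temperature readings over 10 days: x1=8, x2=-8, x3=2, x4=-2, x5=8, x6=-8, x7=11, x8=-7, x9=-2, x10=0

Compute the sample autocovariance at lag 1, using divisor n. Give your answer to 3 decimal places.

Mean x̄ = (8 − 8 + 2 − 2 + 8 − 8 + 11 − 7 − 2 + 0)/10 = 0.2000
Σ_{t=1}^{9}(x_t−x̄)(x_{t+1}−x̄) = -313.8400
γ_1 = -313.8400 / 10 = -31.384

-31.384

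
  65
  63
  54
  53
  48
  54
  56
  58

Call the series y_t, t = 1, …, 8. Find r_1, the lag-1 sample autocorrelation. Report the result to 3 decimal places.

Mean ȳ = (65 + 63 + 54 + 53 + 48 + 54 + 56 + 58)/8 = 56.3750
Deviations from mean: 8.6250, 6.6250, -2.3750, -3.3750, -8.3750, -2.3750, -0.3750, 1.6250
Σ(y_t−ȳ)(y_{t+1}−ȳ) = (57.1406) + (-15.7344) + (8.0156) + (28.2656) + (19.8906) + (0.8906) + (-0.6094) = 97.8594
Denominator Σ(y_t−ȳ)² = 213.8750
r_1 = 97.8594 / 213.8750 = 0.458

0.458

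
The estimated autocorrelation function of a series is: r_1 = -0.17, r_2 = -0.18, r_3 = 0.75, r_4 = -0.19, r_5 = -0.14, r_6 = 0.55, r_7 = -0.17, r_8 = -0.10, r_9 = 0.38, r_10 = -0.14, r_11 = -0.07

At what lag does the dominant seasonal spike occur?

The largest autocorrelation is r_3 = 0.75, with weaker echoes at lags 6 (0.55) and 9 (0.38); the remaining lags stay at or below -0.07.
The dominant spike at lag 3 indicates a seasonal period of 3.

3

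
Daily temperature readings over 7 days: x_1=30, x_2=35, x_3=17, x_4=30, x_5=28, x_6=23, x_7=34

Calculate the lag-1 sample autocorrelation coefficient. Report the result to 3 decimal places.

Mean x̄ = (30 + 35 + 17 + 30 + 28 + 23 + 34)/7 = 28.1429
Deviations from mean: 1.8571, 6.8571, -11.1429, 1.8571, -0.1429, -5.1429, 5.8571
Σ(x_t−x̄)(x_{t+1}−x̄) = (12.7347) + (-76.4082) + (-20.6939) + (-0.2653) + (0.7347) + (-30.1224) = -114.0204
Denominator Σ(x_t−x̄)² = 238.8571
r_1 = -114.0204 / 238.8571 = -0.477

-0.477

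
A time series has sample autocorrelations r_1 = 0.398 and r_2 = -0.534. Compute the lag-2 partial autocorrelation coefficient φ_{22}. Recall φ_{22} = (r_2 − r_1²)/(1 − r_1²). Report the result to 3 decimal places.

φ_{22} = (r_2 − r_1²) / (1 − r_1²)
r_1² = (0.398)² = 0.158404
Numerator = -0.534 − 0.1584 = -0.6924; denominator = 1 − 0.1584 = 0.8416
φ_{22} = -0.6924 / 0.8416 = -0.823

-0.823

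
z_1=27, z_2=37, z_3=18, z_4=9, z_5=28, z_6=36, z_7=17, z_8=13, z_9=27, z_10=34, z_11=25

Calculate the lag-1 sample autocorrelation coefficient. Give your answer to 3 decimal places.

0.042

Mean z̄ = (27 + 37 + 18 + 9 + 28 + 36 + 17 + 13 + 27 + 34 + 25)/11 = 24.6364
Numerator Σ_{t=1}^{10}(z_t−z̄)(z_{t+1}−z̄) = 36.6860
Denominator Σ(z_t−z̄)² = 874.5455
r_1 = 36.6860 / 874.5455 = 0.042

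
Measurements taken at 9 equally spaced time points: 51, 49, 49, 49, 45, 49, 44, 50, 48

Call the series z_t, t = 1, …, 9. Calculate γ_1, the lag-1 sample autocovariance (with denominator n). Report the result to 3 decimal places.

-1.425

Mean z̄ = (51 + 49 + 49 + 49 + 45 + 49 + 44 + 50 + 48)/9 = 48.2222
Σ_{t=1}^{8}(z_t−z̄)(z_{t+1}−z̄) = -12.8272
γ_1 = -12.8272 / 9 = -1.425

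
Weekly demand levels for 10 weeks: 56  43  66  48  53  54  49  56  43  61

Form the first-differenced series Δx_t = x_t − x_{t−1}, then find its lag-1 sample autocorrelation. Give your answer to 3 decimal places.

First differences Δx: -13, 23, -18, 5, 1, -5, 7, -13, 18
Mean of differences = 0.5556
Numerator Σ(Δx_t−Δx̄)(Δx_{t+1}−Δx̄) = -1163.3086
Denominator Σ(Δx_t−Δx̄)² = 1612.2222
r_1(Δx) = -1163.3086 / 1612.2222 = -0.722

-0.722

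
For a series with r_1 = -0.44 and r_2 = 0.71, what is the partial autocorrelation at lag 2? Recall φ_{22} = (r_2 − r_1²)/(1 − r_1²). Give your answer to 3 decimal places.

0.640

φ_{22} = (r_2 − r_1²) / (1 − r_1²)
r_1² = (-0.44)² = 0.1936
Numerator = 0.71 − 0.1936 = 0.5164; denominator = 1 − 0.1936 = 0.8064
φ_{22} = 0.5164 / 0.8064 = 0.640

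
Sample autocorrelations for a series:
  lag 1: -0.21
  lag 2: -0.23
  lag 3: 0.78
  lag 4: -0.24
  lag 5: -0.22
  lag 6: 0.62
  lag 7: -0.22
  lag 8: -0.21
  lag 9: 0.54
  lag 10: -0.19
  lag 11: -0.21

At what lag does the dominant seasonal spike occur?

3

The largest autocorrelation is r_3 = 0.78, with weaker echoes at lags 6 (0.62) and 9 (0.54); the remaining lags stay at or below -0.19.
The dominant spike at lag 3 indicates a seasonal period of 3.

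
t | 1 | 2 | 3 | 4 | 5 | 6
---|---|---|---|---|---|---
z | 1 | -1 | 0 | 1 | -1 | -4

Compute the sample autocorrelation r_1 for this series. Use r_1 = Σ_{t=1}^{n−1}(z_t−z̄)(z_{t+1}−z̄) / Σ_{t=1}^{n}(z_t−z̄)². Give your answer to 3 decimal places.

0.051

Mean z̄ = (1 − 1 + 0 + 1 − 1 − 4)/6 = -0.6667
Deviations from mean: 1.6667, -0.3333, 0.6667, 1.6667, -0.3333, -3.3333
Σ(z_t−z̄)(z_{t+1}−z̄) = (-0.5556) + (-0.2222) + (1.1111) + (-0.5556) + (1.1111) = 0.8889
Denominator Σ(z_t−z̄)² = 17.3333
r_1 = 0.8889 / 17.3333 = 0.051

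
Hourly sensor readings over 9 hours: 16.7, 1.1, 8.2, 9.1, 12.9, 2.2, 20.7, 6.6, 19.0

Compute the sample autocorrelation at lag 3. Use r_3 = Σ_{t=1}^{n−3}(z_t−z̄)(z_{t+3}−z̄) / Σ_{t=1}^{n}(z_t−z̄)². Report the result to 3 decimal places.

Mean z̄ = (16.7 + 1.1 + 8.2 + 9.1 + 12.9 + 2.2 + 20.7 + 6.6 + 19.0)/9 = 10.7222
Σ(z_t−z̄)(z_{t+3}−z̄) = (-9.6973) + (-20.9551) + (21.4949) + (-16.1862) + (-8.9773) + (-70.5451) = -104.8659
Denominator Σ(z_t−z̄)² = 399.7556
r_3 = -104.8659 / 399.7556 = -0.262

-0.262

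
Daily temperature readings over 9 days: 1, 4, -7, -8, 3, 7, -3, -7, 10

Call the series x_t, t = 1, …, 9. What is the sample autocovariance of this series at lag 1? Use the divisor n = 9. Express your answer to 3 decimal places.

Mean x̄ = (1 + 4 − 7 − 8 + 3 + 7 − 3 − 7 + 10)/9 = 0.0000
Σ_{t=1}^{8}(x_t−x̄)(x_{t+1}−x̄) = -41.0000
γ_1 = -41.0000 / 9 = -4.556

-4.556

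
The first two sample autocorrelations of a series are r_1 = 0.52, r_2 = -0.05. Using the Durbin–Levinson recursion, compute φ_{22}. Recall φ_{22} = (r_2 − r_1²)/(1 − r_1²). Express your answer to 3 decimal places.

φ_{22} = (r_2 − r_1²) / (1 − r_1²)
r_1² = (0.52)² = 0.2704
Numerator = -0.05 − 0.2704 = -0.3204; denominator = 1 − 0.2704 = 0.7296
φ_{22} = -0.3204 / 0.7296 = -0.439

-0.439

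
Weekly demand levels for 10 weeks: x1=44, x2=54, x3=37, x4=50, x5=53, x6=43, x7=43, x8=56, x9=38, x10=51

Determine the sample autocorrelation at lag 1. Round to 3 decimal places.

Mean x̄ = (44 + 54 + 37 + 50 + 53 + 43 + 43 + 56 + 38 + 51)/10 = 46.9000
Numerator Σ_{t=1}^{9}(x_t−x̄)(x_{t+1}−x̄) = -264.2100
Denominator Σ(x_t−x̄)² = 412.9000
r_1 = -264.2100 / 412.9000 = -0.640

-0.640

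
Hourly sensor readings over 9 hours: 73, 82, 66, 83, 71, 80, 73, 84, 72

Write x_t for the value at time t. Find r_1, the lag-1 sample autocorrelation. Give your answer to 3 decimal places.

-0.836

Mean x̄ = (73 + 82 + 66 + 83 + 71 + 80 + 73 + 84 + 72)/9 = 76.0000
Numerator Σ_{t=1}^{8}(x_t−x̄)(x_{t+1}−x̄) = -271.0000
Denominator Σ(x_t−x̄)² = 324.0000
r_1 = -271.0000 / 324.0000 = -0.836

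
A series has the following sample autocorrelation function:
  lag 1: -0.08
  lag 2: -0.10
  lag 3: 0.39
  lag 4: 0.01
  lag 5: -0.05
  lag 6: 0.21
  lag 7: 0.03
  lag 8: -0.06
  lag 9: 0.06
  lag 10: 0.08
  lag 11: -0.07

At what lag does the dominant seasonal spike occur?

3

The largest autocorrelation is r_3 = 0.39, with a weaker echo at lag 6 (0.21); the remaining lags stay at or below 0.08.
The dominant spike at lag 3 indicates a seasonal period of 3.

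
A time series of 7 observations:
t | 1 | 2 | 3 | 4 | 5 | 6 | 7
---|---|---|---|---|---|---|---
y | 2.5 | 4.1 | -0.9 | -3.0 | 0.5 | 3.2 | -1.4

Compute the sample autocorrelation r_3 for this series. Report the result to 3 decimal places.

-0.084

Mean ȳ = (2.5 + 4.1 − 0.9 − 3.0 + 0.5 + 3.2 − 1.4)/7 = 0.7143
Deviations from mean: 1.7857, 3.3857, -1.6143, -3.7143, -0.2143, 2.4857, -2.1143
Σ(y_t−ȳ)(y_{t+3}−ȳ) = (-6.6327) + (-0.7255) + (-4.0127) + (7.8531) = -3.5178
Denominator Σ(y_t−ȳ)² = 41.7486
r_3 = -3.5178 / 41.7486 = -0.084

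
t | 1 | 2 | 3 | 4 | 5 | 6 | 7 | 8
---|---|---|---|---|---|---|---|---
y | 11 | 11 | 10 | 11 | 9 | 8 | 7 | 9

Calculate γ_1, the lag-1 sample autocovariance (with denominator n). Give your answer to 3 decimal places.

1.094

Mean ȳ = (11 + 11 + 10 + 11 + 9 + 8 + 7 + 9)/8 = 9.5000
Σ_{t=1}^{7}(y_t−ȳ)(y_{t+1}−ȳ) = 8.7500
γ_1 = 8.7500 / 8 = 1.094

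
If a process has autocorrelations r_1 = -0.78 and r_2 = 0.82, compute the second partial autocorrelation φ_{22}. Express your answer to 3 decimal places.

φ_{22} = (r_2 − r_1²) / (1 − r_1²)
r_1² = (-0.78)² = 0.6084
Numerator = 0.82 − 0.6084 = 0.2116; denominator = 1 − 0.6084 = 0.3916
φ_{22} = 0.2116 / 0.3916 = 0.540

0.540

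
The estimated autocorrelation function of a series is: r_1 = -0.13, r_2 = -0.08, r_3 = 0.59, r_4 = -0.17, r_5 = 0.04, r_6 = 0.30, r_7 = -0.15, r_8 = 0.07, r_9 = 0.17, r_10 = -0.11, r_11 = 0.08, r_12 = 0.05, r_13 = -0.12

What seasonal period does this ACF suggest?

The largest autocorrelation is r_3 = 0.59, with weaker echoes at lags 6 (0.30) and 9 (0.17); the remaining lags stay at or below 0.08.
The dominant spike at lag 3 indicates a seasonal period of 3.

3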